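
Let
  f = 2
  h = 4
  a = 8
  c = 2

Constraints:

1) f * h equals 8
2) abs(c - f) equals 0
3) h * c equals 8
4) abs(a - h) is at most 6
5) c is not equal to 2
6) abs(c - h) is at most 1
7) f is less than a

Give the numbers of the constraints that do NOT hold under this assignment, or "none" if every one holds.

1) f * h = 2 * 4 = 8  ✓
2) abs(2 - 2) = 0  ✓
3) h * c = 4 * 2 = 8  ✓
4) abs(8 - 4) = 4; 4 ≤ 6  ✓
5) c = 2, but 2 is required to differ  ✗
6) abs(2 - 4) = 2; 2 > 1, exceeds bound 1  ✗
7) f = 2, a = 8; 2 < 8  ✓

Violated: 5 and 6.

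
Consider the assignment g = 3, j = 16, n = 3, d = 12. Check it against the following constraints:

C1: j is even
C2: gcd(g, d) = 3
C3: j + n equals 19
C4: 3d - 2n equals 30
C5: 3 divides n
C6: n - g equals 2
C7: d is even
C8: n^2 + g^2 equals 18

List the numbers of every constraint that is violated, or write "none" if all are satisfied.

Constraint 6 is violated.

C1: j = 16 is even — satisfied.
C2: gcd(3, 12) = 3 — satisfied.
C3: j + n = 16 + 3 = 19 — satisfied.
C4: 3d - 2n = 3(12) - 2(3) = 30 — satisfied.
C5: 3 / 3 = 1, so 3 divides 3 — satisfied.
C6: n - g = 3 - 3 = 0, not 2 — violated.
C7: d = 12 is even — satisfied.
C8: n^2 + g^2 = 3^2 + 3^2 = 9 + 9 = 18 — satisfied.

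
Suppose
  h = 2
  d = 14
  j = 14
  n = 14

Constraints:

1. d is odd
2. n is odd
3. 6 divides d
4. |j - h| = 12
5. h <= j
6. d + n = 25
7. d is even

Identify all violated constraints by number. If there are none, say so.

1. d = 14 is even  no
2. n = 14 is even  no
3. 14 = 6*2 + 2, so 6 does not divide 14  no
4. |14 - 2| = 12  yes
5. h = 2, j = 14; 2 ≤ 14  yes
6. d + n = 14 + 14 = 28, not 25  no
7. d = 14 is even  yes

No — constraints 1, 2, 3, and 6 are not satisfied.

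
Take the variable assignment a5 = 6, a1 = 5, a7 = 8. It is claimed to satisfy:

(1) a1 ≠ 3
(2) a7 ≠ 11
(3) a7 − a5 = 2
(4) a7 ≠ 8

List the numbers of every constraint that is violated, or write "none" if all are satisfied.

(1) a1 = 5, and 5 ≠ 3 — OK.
(2) a7 = 8, and 8 ≠ 11 — OK.
(3) a7 − a5 = 8 − 6 = 2 — OK.
(4) a7 = 8, but 8 is required to differ — violated.

Constraint 4 is violated.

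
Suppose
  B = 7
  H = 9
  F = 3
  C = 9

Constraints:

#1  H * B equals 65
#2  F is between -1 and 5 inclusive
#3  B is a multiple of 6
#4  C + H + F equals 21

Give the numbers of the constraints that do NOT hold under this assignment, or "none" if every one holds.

#1 H * B = 9 * 7 = 63, not 65  fails
#2 F = 3 lies in [-1, 5]  holds
#3 7 = 6*1 + 1, so 6 does not divide 7  fails
#4 C + H + F = 9 + 9 + 3 = 21  holds

Constraints 1 and 3 are violated.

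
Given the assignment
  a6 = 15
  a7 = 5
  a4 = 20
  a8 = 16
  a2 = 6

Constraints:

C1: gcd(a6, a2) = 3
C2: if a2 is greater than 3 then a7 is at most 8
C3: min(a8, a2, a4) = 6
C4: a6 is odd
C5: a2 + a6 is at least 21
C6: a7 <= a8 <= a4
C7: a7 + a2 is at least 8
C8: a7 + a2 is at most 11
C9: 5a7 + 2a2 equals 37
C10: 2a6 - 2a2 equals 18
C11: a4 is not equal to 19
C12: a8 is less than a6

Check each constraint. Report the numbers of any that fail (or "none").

C1: gcd(15, 6) = 3  yes
C2: a2 = 6 > 3, so we need a7 ≤ 8; a7 = 5 ≤ 8  yes
C3: min(16, 6, 20) = 6  yes
C4: a6 = 15 is odd  yes
C5: a2 + a6 = 6 + 15 = 21; 21 ≥ 21  yes
C6: values 5 <= 16 <= 20  yes
C7: a7 + a2 = 5 + 6 = 11; 11 ≥ 8  yes
C8: a7 + a2 = 5 + 6 = 11; 11 ≤ 11  yes
C9: 5a7 + 2a2 = 5(5) + 2(6) = 37  yes
C10: 2a6 - 2a2 = 2(15) - 2(6) = 18  yes
C11: a4 = 20, and 20 ≠ 19  yes
C12: a8 = 16, a6 = 15; 16 ≥ 15 (want <)  no

No — constraint 12 is not satisfied.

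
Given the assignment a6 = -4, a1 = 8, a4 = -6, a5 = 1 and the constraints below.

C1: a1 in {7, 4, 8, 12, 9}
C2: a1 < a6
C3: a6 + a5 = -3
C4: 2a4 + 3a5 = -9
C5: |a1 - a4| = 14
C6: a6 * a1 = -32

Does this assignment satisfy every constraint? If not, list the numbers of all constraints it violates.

C1: a1 = 8 is in {7, 4, 8, 12, 9} — satisfied.
C2: a1 = 8, a6 = -4; 8 ≥ -4 (want <) — violated.
C3: a6 + a5 = -4 + 1 = -3 — satisfied.
C4: 2a4 + 3a5 = 2(-6) + 3(1) = -9 — satisfied.
C5: |8 - (-6)| = 14 — satisfied.
C6: a6 * a1 = -4 * 8 = -32 — satisfied.

No — constraint 2 is not satisfied.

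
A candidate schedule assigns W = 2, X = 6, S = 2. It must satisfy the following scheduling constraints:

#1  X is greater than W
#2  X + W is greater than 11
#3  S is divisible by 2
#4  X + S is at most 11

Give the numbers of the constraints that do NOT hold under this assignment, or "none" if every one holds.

#1 X = 6, W = 2; 6 > 2  OK
#2 X + W = 6 + 2 = 8; 8 ≤ 11, bound 11 not met  FAIL
#3 2 / 2 = 1, so 2 divides 2  OK
#4 X + S = 6 + 2 = 8; 8 ≤ 11  OK

The assignment fails constraint 2.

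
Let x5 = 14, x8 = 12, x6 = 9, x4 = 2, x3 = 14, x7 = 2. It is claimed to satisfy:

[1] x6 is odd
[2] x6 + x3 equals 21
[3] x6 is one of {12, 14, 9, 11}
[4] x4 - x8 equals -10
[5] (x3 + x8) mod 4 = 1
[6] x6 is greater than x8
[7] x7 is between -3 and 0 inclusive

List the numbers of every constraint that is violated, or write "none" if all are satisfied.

Constraints 2, 5, 6, and 7 do not hold.

[1] x6 = 9 is odd — satisfied.
[2] x6 + x3 = 9 + 14 = 23, not 21 — violated.
[3] x6 = 9 is in {12, 14, 9, 11} — satisfied.
[4] x4 - x8 = 2 - 12 = -10 — satisfied.
[5] x3 + x8 = 26; 26 mod 4 = 2, not 1 — violated.
[6] x6 = 9, x8 = 12; 9 ≤ 12 (want >) — violated.
[7] x7 = 2 is outside [-3, 0] — violated.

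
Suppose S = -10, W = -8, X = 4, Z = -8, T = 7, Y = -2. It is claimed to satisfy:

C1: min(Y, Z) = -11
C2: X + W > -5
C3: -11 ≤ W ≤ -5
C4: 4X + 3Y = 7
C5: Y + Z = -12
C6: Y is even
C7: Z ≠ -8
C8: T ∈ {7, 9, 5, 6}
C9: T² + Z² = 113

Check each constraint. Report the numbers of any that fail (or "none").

C1: min(-2, -8) = -8, not -11 — does not hold.
C2: X + W = 4 + (-8) = -4; -4 > -5 — holds.
C3: W = -8 lies in [-11, -5] — holds.
C4: 4X + 3Y = 4(4) + 3(-2) = 10, not 7 — does not hold.
C5: Y + Z = -2 + (-8) = -10, not -12 — does not hold.
C6: Y = -2 is even — holds.
C7: Z = -8, but -8 is required to differ — does not hold.
C8: T = 7 is in {7, 9, 5, 6} — holds.
C9: T² + Z² = 7² + (-8)² = 49 + 64 = 113 — holds.

The assignment fails constraints 1, 4, 5, 7.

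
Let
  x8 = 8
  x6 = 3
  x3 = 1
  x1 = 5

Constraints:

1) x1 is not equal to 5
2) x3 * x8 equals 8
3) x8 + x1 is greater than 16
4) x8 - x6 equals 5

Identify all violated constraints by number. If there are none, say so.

The assignment fails constraints 1 and 3.

1) x1 = 5, but 5 is required to differ  ✗
2) x3 * x8 = 1 * 8 = 8  ✓
3) x8 + x1 = 8 + 5 = 13; 13 ≤ 16, bound 16 not met  ✗
4) x8 - x6 = 8 - 3 = 5  ✓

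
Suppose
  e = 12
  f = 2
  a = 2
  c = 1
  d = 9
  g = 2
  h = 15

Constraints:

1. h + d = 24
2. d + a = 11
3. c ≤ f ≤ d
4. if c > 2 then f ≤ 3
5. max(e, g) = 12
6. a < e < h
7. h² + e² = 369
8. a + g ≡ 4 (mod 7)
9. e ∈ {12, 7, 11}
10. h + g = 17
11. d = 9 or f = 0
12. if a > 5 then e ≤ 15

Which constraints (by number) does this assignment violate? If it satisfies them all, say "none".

1. h + d = 15 + 9 = 24 — holds.
2. d + a = 9 + 2 = 11 — holds.
3. values 1 ≤ 2 ≤ 9 — holds.
4. c = 1, not > 2; antecedent false, conditional vacuously true — holds.
5. max(12, 2) = 12 — holds.
6. values 2 < 12 < 15 — holds.
7. h² + e² = 15² + 12² = 225 + 144 = 369 — holds.
8. a + g = 4; 4 mod 7 = 4 — holds.
9. e = 12 is in {12, 7, 11} — holds.
10. h + g = 15 + 2 = 17 — holds.
11. d = 9 = 9 (first disjunct) — holds.
12. a = 2, not > 5; antecedent false, conditional vacuously true — holds.

None — every constraint holds.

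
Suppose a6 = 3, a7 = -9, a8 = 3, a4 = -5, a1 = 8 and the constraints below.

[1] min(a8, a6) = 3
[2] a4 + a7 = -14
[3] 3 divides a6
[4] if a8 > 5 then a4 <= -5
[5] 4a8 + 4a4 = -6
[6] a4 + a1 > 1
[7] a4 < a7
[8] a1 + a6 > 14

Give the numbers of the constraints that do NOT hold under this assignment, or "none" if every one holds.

[1] min(3, 3) = 3  OK
[2] a4 + a7 = -5 + (-9) = -14  OK
[3] 3 / 3 = 1, so 3 divides 3  OK
[4] a8 = 3, not > 5; antecedent false, conditional vacuously true  OK
[5] 4a8 + 4a4 = 4(3) + 4(-5) = -8, not -6  FAIL
[6] a4 + a1 = -5 + 8 = 3; 3 > 1  OK
[7] a4 = -5, a7 = -9; -5 ≥ -9 (want <)  FAIL
[8] a1 + a6 = 8 + 3 = 11; 11 ≤ 14, bound 14 not met  FAIL

Constraints 5, 7, 8 are violated.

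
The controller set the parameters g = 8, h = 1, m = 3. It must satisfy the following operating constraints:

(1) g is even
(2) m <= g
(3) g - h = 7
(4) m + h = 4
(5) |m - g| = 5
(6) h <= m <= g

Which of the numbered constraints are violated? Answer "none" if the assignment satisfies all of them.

(1) g = 8 is even  OK
(2) m = 3, g = 8; 3 ≤ 8  OK
(3) g - h = 8 - 1 = 7  OK
(4) m + h = 3 + 1 = 4  OK
(5) |3 - 8| = 5  OK
(6) values 1 <= 3 <= 8  OK

All constraints are satisfied.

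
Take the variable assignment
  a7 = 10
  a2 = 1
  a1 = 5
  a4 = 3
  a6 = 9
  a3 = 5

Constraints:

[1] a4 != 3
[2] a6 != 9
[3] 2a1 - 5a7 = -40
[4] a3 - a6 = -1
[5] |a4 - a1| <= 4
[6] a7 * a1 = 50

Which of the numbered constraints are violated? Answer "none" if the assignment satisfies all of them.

[1] a4 = 3, but 3 is required to differ  FAIL
[2] a6 = 9, but 9 is required to differ  FAIL
[3] 2a1 - 5a7 = 2(5) - 5(10) = -40  OK
[4] a3 - a6 = 5 - 9 = -4, not -1  FAIL
[5] |3 - 5| = 2; 2 ≤ 4  OK
[6] a7 * a1 = 10 * 5 = 50  OK

Violated: 1, 2, 4.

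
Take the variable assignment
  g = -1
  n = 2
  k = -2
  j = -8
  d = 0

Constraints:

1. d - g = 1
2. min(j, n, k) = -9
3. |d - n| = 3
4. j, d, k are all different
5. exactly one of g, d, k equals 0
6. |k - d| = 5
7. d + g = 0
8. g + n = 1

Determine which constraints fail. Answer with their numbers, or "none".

1. d - g = 0 - (-1) = 1  holds
2. min(-8, 2, -2) = -8, not -9  fails
3. |0 - 2| = 2, not 3  fails
4. values -8, 0, -2 are pairwise distinct  holds
5. g=-1, d=0, k=-2; 1 of them equals 0  holds
6. |-2 - 0| = 2, not 5  fails
7. d + g = 0 + (-1) = -1, not 0  fails
8. g + n = -1 + 2 = 1  holds

The assignment fails constraints 2, 3, 6, 7.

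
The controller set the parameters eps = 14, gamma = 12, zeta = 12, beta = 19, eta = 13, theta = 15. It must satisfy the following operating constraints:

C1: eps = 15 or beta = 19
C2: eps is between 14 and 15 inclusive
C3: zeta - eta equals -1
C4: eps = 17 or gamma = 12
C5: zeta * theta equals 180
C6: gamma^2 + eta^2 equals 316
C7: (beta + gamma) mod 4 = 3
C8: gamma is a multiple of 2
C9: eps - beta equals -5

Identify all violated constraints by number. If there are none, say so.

Constraint 6 is violated.

C1: eps = 14 ≠ 15, but beta = 19 = 19 (second disjunct)  OK
C2: eps = 14 lies in [14, 15]  OK
C3: zeta - eta = 12 - 13 = -1  OK
C4: eps = 14 ≠ 17, but gamma = 12 = 12 (second disjunct)  OK
C5: zeta * theta = 12 * 15 = 180  OK
C6: gamma^2 + eta^2 = 12^2 + 13^2 = 144 + 169 = 313, not 316  FAIL
C7: beta + gamma = 31; 31 mod 4 = 3  OK
C8: 12 / 2 = 6, so 2 divides 12  OK
C9: eps - beta = 14 - 19 = -5  OK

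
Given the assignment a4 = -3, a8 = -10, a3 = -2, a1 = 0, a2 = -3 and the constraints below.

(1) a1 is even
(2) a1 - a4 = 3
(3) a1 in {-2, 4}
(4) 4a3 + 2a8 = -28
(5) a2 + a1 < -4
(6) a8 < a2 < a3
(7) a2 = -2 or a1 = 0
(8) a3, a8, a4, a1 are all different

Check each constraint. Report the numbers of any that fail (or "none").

(1) a1 = 0 is even  ✔
(2) a1 - a4 = 0 - (-3) = 3  ✔
(3) a1 = 0 is not in {-2, 4}  ✘
(4) 4a3 + 2a8 = 4(-2) + 2(-10) = -28  ✔
(5) a2 + a1 = -3 + 0 = -3; -3 ≥ -4, bound -4 not met  ✘
(6) values -10 < -3 < -2  ✔
(7) a2 = -3 ≠ -2, but a1 = 0 = 0 (second disjunct)  ✔
(8) values -2, -10, -3, 0 are pairwise distinct  ✔

Constraints 3 and 5 are violated.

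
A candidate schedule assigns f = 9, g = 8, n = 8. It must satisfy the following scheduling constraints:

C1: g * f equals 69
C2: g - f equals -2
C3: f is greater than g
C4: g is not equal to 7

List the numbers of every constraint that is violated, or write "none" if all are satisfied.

C1: g * f = 8 * 9 = 72, not 69  fails
C2: g - f = 8 - 9 = -1, not -2  fails
C3: f = 9, g = 8; 9 > 8  holds
C4: g = 8, and 8 ≠ 7  holds

Constraints 1 and 2 do not hold.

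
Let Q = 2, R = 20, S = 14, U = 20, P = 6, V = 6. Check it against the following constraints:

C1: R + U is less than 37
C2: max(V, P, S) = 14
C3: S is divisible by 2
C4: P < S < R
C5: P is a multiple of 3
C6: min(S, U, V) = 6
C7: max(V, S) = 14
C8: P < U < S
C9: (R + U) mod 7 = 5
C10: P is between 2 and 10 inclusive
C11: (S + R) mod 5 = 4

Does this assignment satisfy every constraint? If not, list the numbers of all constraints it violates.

C1: R + U = 20 + 20 = 40; 40 ≥ 37, bound 37 not met — violated.
C2: max(6, 6, 14) = 14 — satisfied.
C3: 14 / 2 = 7, so 2 divides 14 — satisfied.
C4: values 6 < 14 < 20 — satisfied.
C5: 6 / 3 = 2, so 3 divides 6 — satisfied.
C6: min(14, 20, 6) = 6 — satisfied.
C7: max(6, 14) = 14 — satisfied.
C8: values 6, 20, 14; U = 20 is not < S = 14 — violated.
C9: R + U = 40; 40 mod 7 = 5 — satisfied.
C10: P = 6 lies in [2, 10] — satisfied.
C11: S + R = 34; 34 mod 5 = 4 — satisfied.

No — constraints 1, 8 are not satisfied.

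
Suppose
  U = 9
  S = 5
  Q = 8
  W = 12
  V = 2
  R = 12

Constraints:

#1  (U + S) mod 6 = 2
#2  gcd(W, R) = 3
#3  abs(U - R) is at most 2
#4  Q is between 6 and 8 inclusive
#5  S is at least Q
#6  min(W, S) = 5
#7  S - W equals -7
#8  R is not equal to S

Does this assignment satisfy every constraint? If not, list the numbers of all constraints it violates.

#1 U + S = 14; 14 mod 6 = 2 — OK.
#2 gcd(12, 12) = 12, not 3 — violated.
#3 abs(9 - 12) = 3; 3 > 2, exceeds bound 2 — violated.
#4 Q = 8 lies in [6, 8] — OK.
#5 S = 5, Q = 8; 5 < 8 (want ≥) — violated.
#6 min(12, 5) = 5 — OK.
#7 S - W = 5 - 12 = -7 — OK.
#8 R = 12, S = 5; distinct — OK.

Constraints 2, 3, and 5 are violated.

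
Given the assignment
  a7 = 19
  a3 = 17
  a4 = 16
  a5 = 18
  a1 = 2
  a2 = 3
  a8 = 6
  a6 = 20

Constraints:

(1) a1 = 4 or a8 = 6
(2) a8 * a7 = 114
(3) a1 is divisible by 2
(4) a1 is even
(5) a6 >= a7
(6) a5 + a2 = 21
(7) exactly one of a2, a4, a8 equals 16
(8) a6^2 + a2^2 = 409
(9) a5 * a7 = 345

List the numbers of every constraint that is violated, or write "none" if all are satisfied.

(1) a1 = 2 ≠ 4, but a8 = 6 = 6 (second disjunct) — satisfied.
(2) a8 * a7 = 6 * 19 = 114 — satisfied.
(3) 2 / 2 = 1, so 2 divides 2 — satisfied.
(4) a1 = 2 is even — satisfied.
(5) a6 = 20, a7 = 19; 20 ≥ 19 — satisfied.
(6) a5 + a2 = 18 + 3 = 21 — satisfied.
(7) a2=3, a4=16, a8=6; 1 of them equals 16 — satisfied.
(8) a6^2 + a2^2 = 20^2 + 3^2 = 400 + 9 = 409 — satisfied.
(9) a5 * a7 = 18 * 19 = 342, not 345 — violated.

Violated: 9.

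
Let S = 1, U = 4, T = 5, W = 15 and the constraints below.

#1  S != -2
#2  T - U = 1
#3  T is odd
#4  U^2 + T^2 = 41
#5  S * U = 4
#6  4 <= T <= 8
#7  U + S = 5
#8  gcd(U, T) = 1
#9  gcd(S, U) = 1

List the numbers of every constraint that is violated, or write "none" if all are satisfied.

No violations.

#1 S = 1, and 1 ≠ -2  yes
#2 T - U = 5 - 4 = 1  yes
#3 T = 5 is odd  yes
#4 U^2 + T^2 = 4^2 + 5^2 = 16 + 25 = 41  yes
#5 S * U = 1 * 4 = 4  yes
#6 T = 5 lies in [4, 8]  yes
#7 U + S = 4 + 1 = 5  yes
#8 gcd(4, 5) = 1  yes
#9 gcd(1, 4) = 1  yes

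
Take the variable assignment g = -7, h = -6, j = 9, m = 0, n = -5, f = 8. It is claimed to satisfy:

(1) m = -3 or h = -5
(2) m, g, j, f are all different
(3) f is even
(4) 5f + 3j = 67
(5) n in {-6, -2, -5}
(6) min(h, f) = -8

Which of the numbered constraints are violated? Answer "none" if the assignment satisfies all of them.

Violated: 1 and 6.

(1) m = 0 ≠ -3 and h = -6 ≠ -5; both disjuncts false  FAIL
(2) values 0, -7, 9, 8 are pairwise distinct  OK
(3) f = 8 is even  OK
(4) 5f + 3j = 5(8) + 3(9) = 67  OK
(5) n = -5 is in {-6, -2, -5}  OK
(6) min(-6, 8) = -6, not -8  FAIL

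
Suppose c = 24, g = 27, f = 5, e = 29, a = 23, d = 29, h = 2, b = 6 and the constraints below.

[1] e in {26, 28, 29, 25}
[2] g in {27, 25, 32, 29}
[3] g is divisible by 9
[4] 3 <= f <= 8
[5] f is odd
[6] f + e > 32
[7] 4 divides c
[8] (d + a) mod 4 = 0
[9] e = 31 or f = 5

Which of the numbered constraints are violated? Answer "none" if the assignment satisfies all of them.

None — every constraint holds.

[1] e = 29 is in {26, 28, 29, 25}  ✓
[2] g = 27 is in {27, 25, 32, 29}  ✓
[3] 27 / 9 = 3, so 9 divides 27  ✓
[4] f = 5 lies in [3, 8]  ✓
[5] f = 5 is odd  ✓
[6] f + e = 5 + 29 = 34; 34 > 32  ✓
[7] 24 / 4 = 6, so 4 divides 24  ✓
[8] d + a = 52; 52 mod 4 = 0  ✓
[9] e = 29 ≠ 31, but f = 5 = 5 (second disjunct)  ✓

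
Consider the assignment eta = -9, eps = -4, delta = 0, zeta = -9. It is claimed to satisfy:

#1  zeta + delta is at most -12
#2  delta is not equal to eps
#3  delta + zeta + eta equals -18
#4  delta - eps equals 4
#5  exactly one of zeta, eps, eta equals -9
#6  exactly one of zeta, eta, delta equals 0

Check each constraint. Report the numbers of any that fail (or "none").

#1 zeta + delta = -9 + 0 = -9; -9 > -12, bound -12 not met  no
#2 delta = 0, eps = -4; distinct  yes
#3 delta + zeta + eta = 0 + (-9) + (-9) = -18  yes
#4 delta - eps = 0 - (-4) = 4  yes
#5 zeta=-9, eps=-4, eta=-9; 2 of them equal -9, not exactly one  no
#6 zeta=-9, eta=-9, delta=0; 1 of them equals 0  yes

Constraints 1 and 5 do not hold.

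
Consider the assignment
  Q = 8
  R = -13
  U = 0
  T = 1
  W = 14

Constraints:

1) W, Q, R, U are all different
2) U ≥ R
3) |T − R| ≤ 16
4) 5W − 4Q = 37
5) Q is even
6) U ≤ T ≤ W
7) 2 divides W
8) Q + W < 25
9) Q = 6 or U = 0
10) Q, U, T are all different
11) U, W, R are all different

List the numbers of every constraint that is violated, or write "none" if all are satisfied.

Constraint 4 is violated.

1) values 14, 8, -13, 0 are pairwise distinct  holds
2) U = 0, R = -13; 0 ≥ -13  holds
3) |1 − (-13)| = 14; 14 ≤ 16  holds
4) 5W − 4Q = 5(14) − 4(8) = 38, not 37  fails
5) Q = 8 is even  holds
6) values 0 ≤ 1 ≤ 14  holds
7) 14 / 2 = 7, so 2 divides 14  holds
8) Q + W = 8 + 14 = 22; 22 < 25  holds
9) Q = 8 ≠ 6, but U = 0 = 0 (second disjunct)  holds
10) values 8, 0, 1 are pairwise distinct  holds
11) values 0, 14, -13 are pairwise distinct  holds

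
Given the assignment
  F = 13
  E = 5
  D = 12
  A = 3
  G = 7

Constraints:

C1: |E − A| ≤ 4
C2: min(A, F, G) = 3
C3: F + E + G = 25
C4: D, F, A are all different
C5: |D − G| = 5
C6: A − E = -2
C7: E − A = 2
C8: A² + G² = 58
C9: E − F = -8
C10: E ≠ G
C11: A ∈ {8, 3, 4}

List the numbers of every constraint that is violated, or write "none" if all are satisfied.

No violations.

C1: |5 − 3| = 2; 2 ≤ 4  true
C2: min(3, 13, 7) = 3  true
C3: F + E + G = 13 + 5 + 7 = 25  true
C4: values 12, 13, 3 are pairwise distinct  true
C5: |12 − 7| = 5  true
C6: A − E = 3 − 5 = -2  true
C7: E − A = 5 − 3 = 2  true
C8: A² + G² = 3² + 7² = 9 + 49 = 58  true
C9: E − F = 5 − 13 = -8  true
C10: E = 5, G = 7; distinct  true
C11: A = 3 is in {8, 3, 4}  true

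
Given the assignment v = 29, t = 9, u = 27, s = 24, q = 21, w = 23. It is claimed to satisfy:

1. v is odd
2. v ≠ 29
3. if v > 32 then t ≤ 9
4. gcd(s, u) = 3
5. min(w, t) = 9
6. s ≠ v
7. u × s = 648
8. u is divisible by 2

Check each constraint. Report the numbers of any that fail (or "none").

1. v = 29 is odd — satisfied.
2. v = 29, but 29 is required to differ — violated.
3. v = 29, not > 32; antecedent false, conditional vacuously true — satisfied.
4. gcd(24, 27) = 3 — satisfied.
5. min(23, 9) = 9 — satisfied.
6. s = 24, v = 29; distinct — satisfied.
7. u × s = 27 × 24 = 648 — satisfied.
8. 27 = 2×13 + 1, so 2 does not divide 27 — violated.

Violated: 2 and 8.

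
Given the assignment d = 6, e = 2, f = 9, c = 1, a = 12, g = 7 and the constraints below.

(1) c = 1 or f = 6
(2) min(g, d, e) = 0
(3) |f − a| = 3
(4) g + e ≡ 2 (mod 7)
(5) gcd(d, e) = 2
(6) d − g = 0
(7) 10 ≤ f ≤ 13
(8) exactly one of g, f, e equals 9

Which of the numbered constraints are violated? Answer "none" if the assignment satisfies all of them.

(1) c = 1 = 1 (first disjunct)  true
(2) min(7, 6, 2) = 2, not 0  false
(3) |9 − 12| = 3  true
(4) g + e = 9; 9 mod 7 = 2  true
(5) gcd(6, 2) = 2  true
(6) d − g = 6 − 7 = -1, not 0  false
(7) f = 9 is outside [10, 13]  false
(8) g=7, f=9, e=2; 1 of them equals 9  true

Constraints 2, 6, and 7 do not hold.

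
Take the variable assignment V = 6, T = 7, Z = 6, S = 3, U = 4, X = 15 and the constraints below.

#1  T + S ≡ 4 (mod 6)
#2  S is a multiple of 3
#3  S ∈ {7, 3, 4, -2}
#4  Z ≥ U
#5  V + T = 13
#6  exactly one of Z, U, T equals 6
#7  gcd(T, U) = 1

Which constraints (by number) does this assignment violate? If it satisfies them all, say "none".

#1 T + S = 10; 10 mod 6 = 4 — satisfied.
#2 3 / 3 = 1, so 3 divides 3 — satisfied.
#3 S = 3 is in {7, 3, 4, -2} — satisfied.
#4 Z = 6, U = 4; 6 ≥ 4 — satisfied.
#5 V + T = 6 + 7 = 13 — satisfied.
#6 Z=6, U=4, T=7; 1 of them equals 6 — satisfied.
#7 gcd(7, 4) = 1 — satisfied.

No violations.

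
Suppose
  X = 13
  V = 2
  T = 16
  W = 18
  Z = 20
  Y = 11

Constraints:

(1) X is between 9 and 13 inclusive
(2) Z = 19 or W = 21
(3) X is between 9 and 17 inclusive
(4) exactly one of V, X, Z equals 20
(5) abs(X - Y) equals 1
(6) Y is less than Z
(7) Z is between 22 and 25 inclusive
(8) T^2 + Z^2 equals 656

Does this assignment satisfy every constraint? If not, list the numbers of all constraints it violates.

Constraints 2, 5, 7 are violated.

(1) X = 13 lies in [9, 13]  ✔
(2) Z = 20 ≠ 19 and W = 18 ≠ 21; both disjuncts false  ✘
(3) X = 13 lies in [9, 17]  ✔
(4) V=2, X=13, Z=20; 1 of them equals 20  ✔
(5) abs(13 - 11) = 2, not 1  ✘
(6) Y = 11, Z = 20; 11 < 20  ✔
(7) Z = 20 is outside [22, 25]  ✘
(8) T^2 + Z^2 = 16^2 + 20^2 = 256 + 400 = 656  ✔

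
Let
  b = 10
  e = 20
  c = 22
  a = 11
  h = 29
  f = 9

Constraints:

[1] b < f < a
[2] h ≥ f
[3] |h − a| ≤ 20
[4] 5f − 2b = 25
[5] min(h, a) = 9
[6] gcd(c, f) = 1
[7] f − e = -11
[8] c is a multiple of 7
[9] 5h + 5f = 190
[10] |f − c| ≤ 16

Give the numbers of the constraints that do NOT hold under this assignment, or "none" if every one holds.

[1] values 10, 9, 11; b = 10 is not < f = 9  ✗
[2] h = 29, f = 9; 29 ≥ 9  ✓
[3] |29 − 11| = 18; 18 ≤ 20  ✓
[4] 5f − 2b = 5(9) − 2(10) = 25  ✓
[5] min(29, 11) = 11, not 9  ✗
[6] gcd(22, 9) = 1  ✓
[7] f − e = 9 − 20 = -11  ✓
[8] 22 = 7×3 + 1, so 7 does not divide 22  ✗
[9] 5h + 5f = 5(29) + 5(9) = 190  ✓
[10] |9 − 22| = 13; 13 ≤ 16  ✓

Constraints 1, 5, and 8 do not hold.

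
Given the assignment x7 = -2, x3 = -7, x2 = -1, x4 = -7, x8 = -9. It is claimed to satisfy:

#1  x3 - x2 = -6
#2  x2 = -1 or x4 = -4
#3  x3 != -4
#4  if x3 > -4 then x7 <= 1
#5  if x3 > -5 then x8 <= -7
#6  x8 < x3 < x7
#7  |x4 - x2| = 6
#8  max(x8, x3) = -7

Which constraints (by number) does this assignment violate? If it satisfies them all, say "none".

#1 x3 - x2 = -7 - (-1) = -6  OK
#2 x2 = -1 = -1 (first disjunct)  OK
#3 x3 = -7, and -7 ≠ -4  OK
#4 x3 = -7, not > -4; antecedent false, conditional vacuously true  OK
#5 x3 = -7, not > -5; antecedent false, conditional vacuously true  OK
#6 values -9 < -7 < -2  OK
#7 |-7 - (-1)| = 6  OK
#8 max(-9, -7) = -7  OK

No violations.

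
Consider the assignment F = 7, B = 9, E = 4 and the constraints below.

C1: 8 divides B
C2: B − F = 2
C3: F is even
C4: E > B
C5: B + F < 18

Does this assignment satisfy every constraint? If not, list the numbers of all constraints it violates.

Constraints 1, 3, and 4 do not hold.

C1: 9 = 8×1 + 1, so 8 does not divide 9  no
C2: B − F = 9 − 7 = 2  yes
C3: F = 7 is odd  no
C4: E = 4, B = 9; 4 ≤ 9 (want >)  no
C5: B + F = 9 + 7 = 16; 16 < 18  yes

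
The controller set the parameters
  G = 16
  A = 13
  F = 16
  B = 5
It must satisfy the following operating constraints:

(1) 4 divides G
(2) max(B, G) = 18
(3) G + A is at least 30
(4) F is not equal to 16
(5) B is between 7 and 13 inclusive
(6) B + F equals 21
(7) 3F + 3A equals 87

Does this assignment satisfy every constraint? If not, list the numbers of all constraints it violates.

(1) 16 / 4 = 4, so 4 divides 16 — holds.
(2) max(5, 16) = 16, not 18 — fails.
(3) G + A = 16 + 13 = 29; 29 < 30, bound 30 not met — fails.
(4) F = 16, but 16 is required to differ — fails.
(5) B = 5 is outside [7, 13] — fails.
(6) B + F = 5 + 16 = 21 — holds.
(7) 3F + 3A = 3(16) + 3(13) = 87 — holds.

Violated: 2, 3, 4, and 5.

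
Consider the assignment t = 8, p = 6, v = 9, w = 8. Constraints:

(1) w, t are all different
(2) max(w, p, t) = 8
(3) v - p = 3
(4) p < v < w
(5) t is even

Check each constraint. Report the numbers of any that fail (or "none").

(1) w = t = 8, not all different  ✘
(2) max(8, 6, 8) = 8  ✔
(3) v - p = 9 - 6 = 3  ✔
(4) values 6, 9, 8; v = 9 is not < w = 8  ✘
(5) t = 8 is even  ✔

No — constraints 1 and 4 are not satisfied.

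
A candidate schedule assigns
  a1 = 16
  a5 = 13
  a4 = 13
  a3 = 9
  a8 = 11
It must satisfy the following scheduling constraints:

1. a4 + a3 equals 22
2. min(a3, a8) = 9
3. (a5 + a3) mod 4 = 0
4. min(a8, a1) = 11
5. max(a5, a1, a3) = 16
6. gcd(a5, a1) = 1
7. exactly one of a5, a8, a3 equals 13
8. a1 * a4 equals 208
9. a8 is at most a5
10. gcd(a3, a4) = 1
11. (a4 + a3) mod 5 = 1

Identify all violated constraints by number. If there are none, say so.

The assignment fails constraints 3, 11.

1. a4 + a3 = 13 + 9 = 22  yes
2. min(9, 11) = 9  yes
3. a5 + a3 = 22; 22 mod 4 = 2, not 0  no
4. min(11, 16) = 11  yes
5. max(13, 16, 9) = 16  yes
6. gcd(13, 16) = 1  yes
7. a5=13, a8=11, a3=9; 1 of them equals 13  yes
8. a1 * a4 = 16 * 13 = 208  yes
9. a8 = 11, a5 = 13; 11 ≤ 13  yes
10. gcd(9, 13) = 1  yes
11. a4 + a3 = 22; 22 mod 5 = 2, not 1  no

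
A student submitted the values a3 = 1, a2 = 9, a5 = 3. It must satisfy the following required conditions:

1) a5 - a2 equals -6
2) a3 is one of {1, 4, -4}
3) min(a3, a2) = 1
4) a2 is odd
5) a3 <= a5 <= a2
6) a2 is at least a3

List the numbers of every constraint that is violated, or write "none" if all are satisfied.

Yes — all constraints hold.

1) a5 - a2 = 3 - 9 = -6 — satisfied.
2) a3 = 1 is in {1, 4, -4} — satisfied.
3) min(1, 9) = 1 — satisfied.
4) a2 = 9 is odd — satisfied.
5) values 1 <= 3 <= 9 — satisfied.
6) a2 = 9, a3 = 1; 9 ≥ 1 — satisfied.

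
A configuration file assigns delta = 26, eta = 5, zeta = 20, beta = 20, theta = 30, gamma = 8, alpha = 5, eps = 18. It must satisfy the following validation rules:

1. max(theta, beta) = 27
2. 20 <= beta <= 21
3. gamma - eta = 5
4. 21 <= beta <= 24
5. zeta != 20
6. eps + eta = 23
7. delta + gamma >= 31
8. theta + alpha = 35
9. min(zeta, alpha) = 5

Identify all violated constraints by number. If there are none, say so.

1. max(30, 20) = 30, not 27 — violated.
2. beta = 20 lies in [20, 21] — satisfied.
3. gamma - eta = 8 - 5 = 3, not 5 — violated.
4. beta = 20 is outside [21, 24] — violated.
5. zeta = 20, but 20 is required to differ — violated.
6. eps + eta = 18 + 5 = 23 — satisfied.
7. delta + gamma = 26 + 8 = 34; 34 ≥ 31 — satisfied.
8. theta + alpha = 30 + 5 = 35 — satisfied.
9. min(20, 5) = 5 — satisfied.

Constraints 1, 3, 4, and 5 do not hold.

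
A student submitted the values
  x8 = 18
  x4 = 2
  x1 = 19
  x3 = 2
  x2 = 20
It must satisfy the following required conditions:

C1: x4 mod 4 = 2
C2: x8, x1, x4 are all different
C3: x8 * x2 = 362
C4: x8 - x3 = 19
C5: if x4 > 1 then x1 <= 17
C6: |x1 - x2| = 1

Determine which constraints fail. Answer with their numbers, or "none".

C1: 2 mod 4 = 2 — OK.
C2: values 18, 19, 2 are pairwise distinct — OK.
C3: x8 * x2 = 18 * 20 = 360, not 362 — violated.
C4: x8 - x3 = 18 - 2 = 16, not 19 — violated.
C5: x4 = 2 > 1, so we need x1 ≤ 17; but x1 = 19 > 17 — violated.
C6: |19 - 20| = 1 — OK.

The assignment fails constraints 3, 4, and 5.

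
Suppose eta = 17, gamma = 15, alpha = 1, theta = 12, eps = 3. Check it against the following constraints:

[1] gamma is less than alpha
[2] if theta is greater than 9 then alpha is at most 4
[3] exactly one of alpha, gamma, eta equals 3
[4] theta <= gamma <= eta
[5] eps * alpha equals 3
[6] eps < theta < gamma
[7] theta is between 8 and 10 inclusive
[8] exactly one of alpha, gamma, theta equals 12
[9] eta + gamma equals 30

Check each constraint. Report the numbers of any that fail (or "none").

No — constraints 1, 3, 7, and 9 are not satisfied.

[1] gamma = 15, alpha = 1; 15 ≥ 1 (want <)  no
[2] theta = 12 > 9, so we need alpha ≤ 4; alpha = 1 ≤ 4  yes
[3] alpha=1, gamma=15, eta=17; 0 of them equal 3, not exactly one  no
[4] values 12 <= 15 <= 17  yes
[5] eps * alpha = 3 * 1 = 3  yes
[6] values 3 < 12 < 15  yes
[7] theta = 12 is outside [8, 10]  no
[8] alpha=1, gamma=15, theta=12; 1 of them equals 12  yes
[9] eta + gamma = 17 + 15 = 32, not 30  no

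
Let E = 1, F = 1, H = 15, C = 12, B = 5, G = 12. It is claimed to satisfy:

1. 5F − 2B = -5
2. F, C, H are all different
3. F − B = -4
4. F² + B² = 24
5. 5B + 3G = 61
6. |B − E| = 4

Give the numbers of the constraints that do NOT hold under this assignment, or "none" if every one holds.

The assignment fails constraint 4.

1. 5F − 2B = 5(1) − 2(5) = -5 — OK.
2. values 1, 12, 15 are pairwise distinct — OK.
3. F − B = 1 − 5 = -4 — OK.
4. F² + B² = 1² + 5² = 1 + 25 = 26, not 24 — violated.
5. 5B + 3G = 5(5) + 3(12) = 61 — OK.
6. |5 − 1| = 4 — OK.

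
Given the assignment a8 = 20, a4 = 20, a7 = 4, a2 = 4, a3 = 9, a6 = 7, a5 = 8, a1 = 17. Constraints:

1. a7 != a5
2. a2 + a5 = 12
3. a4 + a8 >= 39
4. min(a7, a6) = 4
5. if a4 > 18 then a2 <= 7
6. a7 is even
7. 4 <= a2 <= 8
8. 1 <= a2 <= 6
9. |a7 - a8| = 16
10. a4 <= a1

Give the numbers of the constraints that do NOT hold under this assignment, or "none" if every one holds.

Constraint 10 does not hold.

1. a7 = 4, a5 = 8; distinct — satisfied.
2. a2 + a5 = 4 + 8 = 12 — satisfied.
3. a4 + a8 = 20 + 20 = 40; 40 ≥ 39 — satisfied.
4. min(4, 7) = 4 — satisfied.
5. a4 = 20 > 18, so we need a2 ≤ 7; a2 = 4 ≤ 7 — satisfied.
6. a7 = 4 is even — satisfied.
7. a2 = 4 lies in [4, 8] — satisfied.
8. a2 = 4 lies in [1, 6] — satisfied.
9. |4 - 20| = 16 — satisfied.
10. a4 = 20, a1 = 17; 20 > 17 (want ≤) — violated.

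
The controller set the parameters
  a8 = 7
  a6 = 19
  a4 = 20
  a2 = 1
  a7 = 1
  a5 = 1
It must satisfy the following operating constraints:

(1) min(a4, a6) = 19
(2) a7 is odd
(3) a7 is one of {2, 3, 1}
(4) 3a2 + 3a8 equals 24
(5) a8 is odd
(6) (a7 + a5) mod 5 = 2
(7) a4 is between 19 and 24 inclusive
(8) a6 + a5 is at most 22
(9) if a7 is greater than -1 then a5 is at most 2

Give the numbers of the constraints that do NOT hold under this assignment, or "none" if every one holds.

The assignment satisfies every constraint.

(1) min(20, 19) = 19  true
(2) a7 = 1 is odd  true
(3) a7 = 1 is in {2, 3, 1}  true
(4) 3a2 + 3a8 = 3(1) + 3(7) = 24  true
(5) a8 = 7 is odd  true
(6) a7 + a5 = 2; 2 mod 5 = 2  true
(7) a4 = 20 lies in [19, 24]  true
(8) a6 + a5 = 19 + 1 = 20; 20 ≤ 22  true
(9) a7 = 1 > -1, so we need a5 ≤ 2; a5 = 1 ≤ 2  true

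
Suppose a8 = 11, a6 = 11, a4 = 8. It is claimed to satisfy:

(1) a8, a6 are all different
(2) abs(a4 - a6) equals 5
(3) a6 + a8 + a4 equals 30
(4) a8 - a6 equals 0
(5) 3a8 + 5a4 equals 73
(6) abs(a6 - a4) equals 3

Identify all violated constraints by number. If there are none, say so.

The assignment fails constraints 1, 2.

(1) a8 = a6 = 11, not all different  false
(2) abs(8 - 11) = 3, not 5  false
(3) a6 + a8 + a4 = 11 + 11 + 8 = 30  true
(4) a8 - a6 = 11 - 11 = 0  true
(5) 3a8 + 5a4 = 3(11) + 5(8) = 73  true
(6) abs(11 - 8) = 3  true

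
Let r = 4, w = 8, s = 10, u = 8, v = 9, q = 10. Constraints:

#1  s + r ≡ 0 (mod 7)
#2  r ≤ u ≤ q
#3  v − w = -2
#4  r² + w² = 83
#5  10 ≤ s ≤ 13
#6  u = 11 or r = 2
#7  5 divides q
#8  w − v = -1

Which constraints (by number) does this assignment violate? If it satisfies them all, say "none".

#1 s + r = 14; 14 mod 7 = 0  holds
#2 values 4 ≤ 8 ≤ 10  holds
#3 v − w = 9 − 8 = 1, not -2  fails
#4 r² + w² = 4² + 8² = 16 + 64 = 80, not 83  fails
#5 s = 10 lies in [10, 13]  holds
#6 u = 8 ≠ 11 and r = 4 ≠ 2; both disjuncts false  fails
#7 10 / 5 = 2, so 5 divides 10  holds
#8 w − v = 8 − 9 = -1  holds

The assignment fails constraints 3, 4, 6.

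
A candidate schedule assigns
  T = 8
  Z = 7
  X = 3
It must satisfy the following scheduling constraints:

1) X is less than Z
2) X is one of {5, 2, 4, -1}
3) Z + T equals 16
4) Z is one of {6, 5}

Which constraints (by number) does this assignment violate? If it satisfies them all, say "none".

1) X = 3, Z = 7; 3 < 7 — holds.
2) X = 3 is not in {5, 2, 4, -1} — fails.
3) Z + T = 7 + 8 = 15, not 16 — fails.
4) Z = 7 is not in {6, 5} — fails.

The assignment fails constraints 2, 3, 4.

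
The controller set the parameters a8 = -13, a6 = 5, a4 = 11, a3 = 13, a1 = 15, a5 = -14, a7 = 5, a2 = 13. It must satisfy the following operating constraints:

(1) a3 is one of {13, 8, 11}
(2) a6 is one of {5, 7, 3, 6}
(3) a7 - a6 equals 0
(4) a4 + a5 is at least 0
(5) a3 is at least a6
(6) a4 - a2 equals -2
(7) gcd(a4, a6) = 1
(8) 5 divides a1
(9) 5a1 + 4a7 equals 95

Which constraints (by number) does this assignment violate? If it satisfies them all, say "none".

(1) a3 = 13 is in {13, 8, 11} — holds.
(2) a6 = 5 is in {5, 7, 3, 6} — holds.
(3) a7 - a6 = 5 - 5 = 0 — holds.
(4) a4 + a5 = 11 + (-14) = -3; -3 < 0, bound 0 not met — does not hold.
(5) a3 = 13, a6 = 5; 13 ≥ 5 — holds.
(6) a4 - a2 = 11 - 13 = -2 — holds.
(7) gcd(11, 5) = 1 — holds.
(8) 15 / 5 = 3, so 5 divides 15 — holds.
(9) 5a1 + 4a7 = 5(15) + 4(5) = 95 — holds.

Constraint 4 does not hold.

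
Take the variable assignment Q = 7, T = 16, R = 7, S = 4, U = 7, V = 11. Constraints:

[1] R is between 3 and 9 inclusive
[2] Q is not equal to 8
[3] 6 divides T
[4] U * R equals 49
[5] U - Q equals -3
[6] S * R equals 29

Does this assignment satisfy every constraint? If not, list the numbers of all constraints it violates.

The assignment fails constraints 3, 5, 6.

[1] R = 7 lies in [3, 9] — OK.
[2] Q = 7, and 7 ≠ 8 — OK.
[3] 16 = 6*2 + 4, so 6 does not divide 16 — violated.
[4] U * R = 7 * 7 = 49 — OK.
[5] U - Q = 7 - 7 = 0, not -3 — violated.
[6] S * R = 4 * 7 = 28, not 29 — violated.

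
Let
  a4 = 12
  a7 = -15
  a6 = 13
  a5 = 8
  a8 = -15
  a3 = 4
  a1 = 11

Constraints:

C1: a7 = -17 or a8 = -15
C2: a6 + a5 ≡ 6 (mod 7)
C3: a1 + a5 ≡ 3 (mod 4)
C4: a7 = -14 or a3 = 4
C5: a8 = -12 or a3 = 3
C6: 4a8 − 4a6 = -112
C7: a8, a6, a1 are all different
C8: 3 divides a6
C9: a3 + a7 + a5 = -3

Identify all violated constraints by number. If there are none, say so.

C1: a7 = -15 ≠ -17, but a8 = -15 = -15 (second disjunct) — satisfied.
C2: a6 + a5 = 21; 21 mod 7 = 0, not 6 — violated.
C3: a1 + a5 = 19; 19 mod 4 = 3 — satisfied.
C4: a7 = -15 ≠ -14, but a3 = 4 = 4 (second disjunct) — satisfied.
C5: a8 = -15 ≠ -12 and a3 = 4 ≠ 3; both disjuncts false — violated.
C6: 4a8 − 4a6 = 4(-15) − 4(13) = -112 — satisfied.
C7: values -15, 13, 11 are pairwise distinct — satisfied.
C8: 13 = 3×4 + 1, so 3 does not divide 13 — violated.
C9: a3 + a7 + a5 = 4 + (-15) + 8 = -3 — satisfied.

No — constraints 2, 5, and 8 are not satisfied.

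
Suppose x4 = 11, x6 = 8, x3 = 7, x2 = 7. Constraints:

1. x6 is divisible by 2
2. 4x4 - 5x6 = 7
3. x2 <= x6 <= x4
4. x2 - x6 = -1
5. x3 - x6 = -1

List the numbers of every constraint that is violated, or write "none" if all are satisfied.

1. 8 / 2 = 4, so 2 divides 8 — satisfied.
2. 4x4 - 5x6 = 4(11) - 5(8) = 4, not 7 — violated.
3. values 7 <= 8 <= 11 — satisfied.
4. x2 - x6 = 7 - 8 = -1 — satisfied.
5. x3 - x6 = 7 - 8 = -1 — satisfied.

No — constraint 2 is not satisfied.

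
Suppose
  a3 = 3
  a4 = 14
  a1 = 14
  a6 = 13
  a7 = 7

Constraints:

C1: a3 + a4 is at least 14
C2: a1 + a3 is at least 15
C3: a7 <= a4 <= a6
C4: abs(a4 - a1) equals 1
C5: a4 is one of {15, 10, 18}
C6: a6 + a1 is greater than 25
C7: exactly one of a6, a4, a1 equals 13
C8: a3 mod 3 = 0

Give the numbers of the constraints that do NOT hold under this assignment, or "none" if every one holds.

No — constraints 3, 4, and 5 are not satisfied.

C1: a3 + a4 = 3 + 14 = 17; 17 ≥ 14 — holds.
C2: a1 + a3 = 14 + 3 = 17; 17 ≥ 15 — holds.
C3: values 7, 14, 13; a4 = 14 is not <= a6 = 13 — does not hold.
C4: abs(14 - 14) = 0, not 1 — does not hold.
C5: a4 = 14 is not in {15, 10, 18} — does not hold.
C6: a6 + a1 = 13 + 14 = 27; 27 > 25 — holds.
C7: a6=13, a4=14, a1=14; 1 of them equals 13 — holds.
C8: 3 mod 3 = 0 — holds.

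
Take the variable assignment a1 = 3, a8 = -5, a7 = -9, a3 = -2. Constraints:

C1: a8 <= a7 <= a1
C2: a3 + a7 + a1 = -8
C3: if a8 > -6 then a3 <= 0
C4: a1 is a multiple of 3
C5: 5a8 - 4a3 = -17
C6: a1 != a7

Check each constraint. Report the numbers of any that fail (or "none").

The assignment fails constraint 1.

C1: values -5, -9, 3; a8 = -5 is not <= a7 = -9 — does not hold.
C2: a3 + a7 + a1 = -2 + (-9) + 3 = -8 — holds.
C3: a8 = -5 > -6, so we need a3 ≤ 0; a3 = -2 ≤ 0 — holds.
C4: 3 / 3 = 1, so 3 divides 3 — holds.
C5: 5a8 - 4a3 = 5(-5) - 4(-2) = -17 — holds.
C6: a1 = 3, a7 = -9; distinct — holds.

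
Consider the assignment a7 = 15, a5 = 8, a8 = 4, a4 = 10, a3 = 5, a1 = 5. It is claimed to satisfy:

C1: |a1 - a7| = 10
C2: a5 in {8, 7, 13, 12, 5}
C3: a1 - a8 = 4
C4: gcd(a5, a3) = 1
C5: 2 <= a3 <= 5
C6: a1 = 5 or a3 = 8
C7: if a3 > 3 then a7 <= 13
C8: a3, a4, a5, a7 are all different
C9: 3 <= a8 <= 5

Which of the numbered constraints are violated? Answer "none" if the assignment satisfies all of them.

Violated: 3 and 7.

C1: |5 - 15| = 10  ✓
C2: a5 = 8 is in {8, 7, 13, 12, 5}  ✓
C3: a1 - a8 = 5 - 4 = 1, not 4  ✗
C4: gcd(8, 5) = 1  ✓
C5: a3 = 5 lies in [2, 5]  ✓
C6: a1 = 5 = 5 (first disjunct)  ✓
C7: a3 = 5 > 3, so we need a7 ≤ 13; but a7 = 15 > 13  ✗
C8: values 5, 10, 8, 15 are pairwise distinct  ✓
C9: a8 = 4 lies in [3, 5]  ✓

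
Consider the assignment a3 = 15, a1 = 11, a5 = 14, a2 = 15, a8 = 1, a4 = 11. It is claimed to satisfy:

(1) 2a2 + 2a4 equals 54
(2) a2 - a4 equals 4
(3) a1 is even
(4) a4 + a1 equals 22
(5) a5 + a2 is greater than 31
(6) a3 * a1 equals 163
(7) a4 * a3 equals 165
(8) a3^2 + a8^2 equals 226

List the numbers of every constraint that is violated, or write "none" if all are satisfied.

(1) 2a2 + 2a4 = 2(15) + 2(11) = 52, not 54  ✗
(2) a2 - a4 = 15 - 11 = 4  ✓
(3) a1 = 11 is odd  ✗
(4) a4 + a1 = 11 + 11 = 22  ✓
(5) a5 + a2 = 14 + 15 = 29; 29 ≤ 31, bound 31 not met  ✗
(6) a3 * a1 = 15 * 11 = 165, not 163  ✗
(7) a4 * a3 = 11 * 15 = 165  ✓
(8) a3^2 + a8^2 = 15^2 + 1^2 = 225 + 1 = 226  ✓

The assignment fails constraints 1, 3, 5, 6.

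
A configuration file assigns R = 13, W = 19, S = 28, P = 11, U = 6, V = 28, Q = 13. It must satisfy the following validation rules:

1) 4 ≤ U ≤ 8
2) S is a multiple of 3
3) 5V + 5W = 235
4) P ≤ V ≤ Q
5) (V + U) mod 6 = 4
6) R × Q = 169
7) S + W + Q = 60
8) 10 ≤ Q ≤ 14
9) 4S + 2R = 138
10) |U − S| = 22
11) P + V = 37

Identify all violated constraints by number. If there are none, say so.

1) U = 6 lies in [4, 8]  yes
2) 28 = 3×9 + 1, so 3 does not divide 28  no
3) 5V + 5W = 5(28) + 5(19) = 235  yes
4) values 11, 28, 13; V = 28 is not ≤ Q = 13  no
5) V + U = 34; 34 mod 6 = 4  yes
6) R × Q = 13 × 13 = 169  yes
7) S + W + Q = 28 + 19 + 13 = 60  yes
8) Q = 13 lies in [10, 14]  yes
9) 4S + 2R = 4(28) + 2(13) = 138  yes
10) |6 − 28| = 22  yes
11) P + V = 11 + 28 = 39, not 37  no

The assignment fails constraints 2, 4, and 11.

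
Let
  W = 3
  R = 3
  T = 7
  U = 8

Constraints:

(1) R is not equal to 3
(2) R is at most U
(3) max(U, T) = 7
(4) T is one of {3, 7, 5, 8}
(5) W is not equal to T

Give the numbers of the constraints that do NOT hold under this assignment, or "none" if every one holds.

(1) R = 3, but 3 is required to differ  fails
(2) R = 3, U = 8; 3 ≤ 8  holds
(3) max(8, 7) = 8, not 7  fails
(4) T = 7 is in {3, 7, 5, 8}  holds
(5) W = 3, T = 7; distinct  holds

The assignment fails constraints 1 and 3.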